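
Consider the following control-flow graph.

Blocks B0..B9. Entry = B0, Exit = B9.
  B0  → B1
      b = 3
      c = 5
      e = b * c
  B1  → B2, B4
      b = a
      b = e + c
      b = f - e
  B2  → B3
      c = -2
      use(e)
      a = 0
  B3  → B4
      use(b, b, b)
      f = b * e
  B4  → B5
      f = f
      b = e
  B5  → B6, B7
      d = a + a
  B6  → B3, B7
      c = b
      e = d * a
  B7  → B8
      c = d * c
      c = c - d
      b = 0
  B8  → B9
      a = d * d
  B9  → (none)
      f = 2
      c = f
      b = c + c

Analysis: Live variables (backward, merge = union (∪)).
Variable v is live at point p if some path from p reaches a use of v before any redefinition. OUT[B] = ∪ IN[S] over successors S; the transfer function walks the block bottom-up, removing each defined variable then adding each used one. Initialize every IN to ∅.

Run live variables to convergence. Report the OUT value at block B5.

Answer: {a, b, c, d}

Working:
Per-block solution:
  B0:   IN={a, f}   OUT={a, c, e, f}
  B1:   IN={a, c, e, f}   OUT={a, b, c, e, f}
  B2:   IN={b, e}   OUT={a, b, c, e}
  B3:   IN={a, b, c, e}   OUT={a, c, e, f}
  B4:   IN={a, c, e, f}   OUT={a, b, c}
  B5:   IN={a, b, c}   OUT={a, b, c, d}
  B6:   IN={a, b, d}   OUT={a, b, c, d, e}
  B7:   IN={c, d}   OUT={d}
  B8:   IN={d}   OUT={}
  B9:   IN={}   OUT={}

Merge at B5: OUT[B5] = IN[B6] ⊔ IN[B7] = {a, b, c, d}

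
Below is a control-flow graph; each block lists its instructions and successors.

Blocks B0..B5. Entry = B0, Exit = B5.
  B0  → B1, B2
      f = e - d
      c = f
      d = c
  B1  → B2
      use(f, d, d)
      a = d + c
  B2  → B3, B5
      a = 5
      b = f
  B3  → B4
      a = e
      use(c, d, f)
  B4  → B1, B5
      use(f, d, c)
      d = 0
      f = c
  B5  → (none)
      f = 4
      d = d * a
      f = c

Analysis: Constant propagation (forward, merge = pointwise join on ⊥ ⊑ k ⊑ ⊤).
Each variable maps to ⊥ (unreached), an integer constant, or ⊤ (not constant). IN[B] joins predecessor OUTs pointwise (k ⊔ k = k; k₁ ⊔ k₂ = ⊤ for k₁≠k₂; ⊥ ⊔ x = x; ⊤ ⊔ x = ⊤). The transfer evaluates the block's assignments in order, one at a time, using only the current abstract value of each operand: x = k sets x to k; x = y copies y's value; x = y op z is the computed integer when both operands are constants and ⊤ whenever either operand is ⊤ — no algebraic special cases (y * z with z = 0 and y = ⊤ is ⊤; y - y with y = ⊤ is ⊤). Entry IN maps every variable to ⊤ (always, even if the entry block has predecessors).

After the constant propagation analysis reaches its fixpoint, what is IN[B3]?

Answer: {a: 5, b: ⊤, c: ⊤, d: ⊤, e: ⊤, f: ⊤}

Trace:
Converged values:
  B0:  IN=(all ⊤)  OUT=(all ⊤)
  B1:  IN=(all ⊤)  OUT=(all ⊤)
  B2:  IN=(all ⊤)  OUT={a:5; rest ⊤}
  B3:  IN={a:5; rest ⊤}  OUT=(all ⊤)
  B4:  IN=(all ⊤)  OUT={d:0; rest ⊤}
  B5:  IN=(all ⊤)  OUT=(all ⊤)

Merge at B3: IN[B3] = OUT[B2] = {a: 5, b: ⊤, c: ⊤, d: ⊤, e: ⊤, f: ⊤}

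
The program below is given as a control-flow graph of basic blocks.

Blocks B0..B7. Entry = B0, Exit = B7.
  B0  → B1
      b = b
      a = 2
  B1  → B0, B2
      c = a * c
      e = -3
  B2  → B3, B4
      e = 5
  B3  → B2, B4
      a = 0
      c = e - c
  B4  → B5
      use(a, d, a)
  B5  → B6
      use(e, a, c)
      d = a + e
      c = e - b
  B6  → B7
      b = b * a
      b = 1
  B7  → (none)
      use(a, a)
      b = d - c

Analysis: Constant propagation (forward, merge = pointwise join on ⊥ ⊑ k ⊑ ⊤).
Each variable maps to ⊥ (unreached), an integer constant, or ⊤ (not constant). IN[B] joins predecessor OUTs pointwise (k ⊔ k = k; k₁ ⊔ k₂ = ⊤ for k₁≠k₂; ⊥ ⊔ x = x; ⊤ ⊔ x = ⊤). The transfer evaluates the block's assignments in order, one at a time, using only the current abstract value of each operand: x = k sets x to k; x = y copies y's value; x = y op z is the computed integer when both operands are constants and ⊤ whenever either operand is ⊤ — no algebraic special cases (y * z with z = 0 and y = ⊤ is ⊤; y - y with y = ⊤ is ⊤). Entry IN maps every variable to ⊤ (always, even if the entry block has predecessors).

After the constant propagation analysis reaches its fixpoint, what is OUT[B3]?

Answer: {a: 0, b: ⊤, c: ⊤, d: ⊤, e: 5, f: ⊤}

Trace:
Fixpoint table:
  B0:  IN=(all ⊤)  OUT={a:2; rest ⊤}
  B1:  IN={a:2; rest ⊤}  OUT={a:2, e:-3; rest ⊤}
  B2:  IN=(all ⊤)  OUT={e:5; rest ⊤}
  B3:  IN={e:5; rest ⊤}  OUT={a:0, e:5; rest ⊤}
  B4:  IN={e:5; rest ⊤}  OUT={e:5; rest ⊤}
  B5:  IN={e:5; rest ⊤}  OUT={e:5; rest ⊤}
  B6:  IN={e:5; rest ⊤}  OUT={b:1, e:5; rest ⊤}
  B7:  IN={b:1, e:5; rest ⊤}  OUT={e:5; rest ⊤}

Merge at B3: IN[B3] = OUT[B2] = {a: ⊤, b: ⊤, c: ⊤, d: ⊤, e: 5, f: ⊤}
Applying B3's transfer function to that IN value gives OUT[B3] (row B3 above).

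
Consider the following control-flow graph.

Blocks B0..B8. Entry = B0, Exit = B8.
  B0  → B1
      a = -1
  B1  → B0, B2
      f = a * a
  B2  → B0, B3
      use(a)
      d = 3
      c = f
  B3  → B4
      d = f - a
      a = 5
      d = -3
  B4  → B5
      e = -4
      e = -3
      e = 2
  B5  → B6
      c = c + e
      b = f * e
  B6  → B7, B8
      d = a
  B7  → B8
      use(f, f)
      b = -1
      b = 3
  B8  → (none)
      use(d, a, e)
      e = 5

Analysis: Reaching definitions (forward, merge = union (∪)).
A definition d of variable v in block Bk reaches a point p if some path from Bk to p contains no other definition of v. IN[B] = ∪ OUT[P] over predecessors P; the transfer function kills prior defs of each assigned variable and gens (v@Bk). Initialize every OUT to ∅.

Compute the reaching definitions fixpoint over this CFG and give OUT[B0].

Fixpoint table:
  B0: | IN={a@B0, c@B2, d@B2, f@B1} | OUT={a@B0, c@B2, d@B2, f@B1}
  B1: | IN={a@B0, c@B2, d@B2, f@B1} | OUT={a@B0, c@B2, d@B2, f@B1}
  B2: | IN={a@B0, c@B2, d@B2, f@B1} | OUT={a@B0, c@B2, d@B2, f@B1}
  B3: | IN={a@B0, c@B2, d@B2, f@B1} | OUT={a@B3, c@B2, d@B3, f@B1}
  B4: | IN={a@B3, c@B2, d@B3, f@B1} | OUT={a@B3, c@B2, d@B3, e@B4, f@B1}
  B5: | IN={a@B3, c@B2, d@B3, e@B4, f@B1} | OUT={a@B3, b@B5, c@B5, d@B3, e@B4, f@B1}
  B6: | IN={a@B3, b@B5, c@B5, d@B3, e@B4, f@B1} | OUT={a@B3, b@B5, c@B5, d@B6, e@B4, f@B1}
  B7: | IN={a@B3, b@B5, c@B5, d@B6, e@B4, f@B1} | OUT={a@B3, b@B7, c@B5, d@B6, e@B4, f@B1}
  B8: | IN={a@B3, b@B5, b@B7, c@B5, d@B6, e@B4, f@B1} | OUT={a@B3, b@B5, b@B7, c@B5, d@B6, e@B8, f@B1}

Merge at B0 (entry node, so the boundary value {} is joined with the incoming edge(s)): IN[B0] = {} ⊔ OUT[B1] ⊔ OUT[B2] = {a@B0, c@B2, d@B2, f@B1}
Applying B0's transfer function to that IN value gives OUT[B0] (row B0 above).

Answer: {a@B0, c@B2, d@B2, f@B1}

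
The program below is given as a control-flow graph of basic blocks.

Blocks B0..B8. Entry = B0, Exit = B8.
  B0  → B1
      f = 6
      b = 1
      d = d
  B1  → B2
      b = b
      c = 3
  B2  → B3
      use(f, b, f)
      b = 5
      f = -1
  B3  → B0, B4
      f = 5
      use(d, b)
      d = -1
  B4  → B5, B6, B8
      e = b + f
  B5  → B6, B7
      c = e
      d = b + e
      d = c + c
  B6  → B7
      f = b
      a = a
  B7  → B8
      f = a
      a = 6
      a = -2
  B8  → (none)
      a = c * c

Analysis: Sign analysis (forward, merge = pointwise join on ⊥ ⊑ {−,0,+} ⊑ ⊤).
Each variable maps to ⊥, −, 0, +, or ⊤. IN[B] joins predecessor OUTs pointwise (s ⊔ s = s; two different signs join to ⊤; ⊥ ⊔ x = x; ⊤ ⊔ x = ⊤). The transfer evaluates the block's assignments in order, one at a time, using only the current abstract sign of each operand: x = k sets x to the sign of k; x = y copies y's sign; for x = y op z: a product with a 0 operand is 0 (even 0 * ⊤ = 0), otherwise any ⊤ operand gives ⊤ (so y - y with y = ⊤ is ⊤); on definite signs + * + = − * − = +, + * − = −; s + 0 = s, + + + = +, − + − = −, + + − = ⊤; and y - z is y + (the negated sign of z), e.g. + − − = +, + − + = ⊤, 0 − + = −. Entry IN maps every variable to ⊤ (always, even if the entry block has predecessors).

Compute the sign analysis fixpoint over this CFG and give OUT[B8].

Fixpoint table:
  B0:  IN=(all ⊤)  OUT={b:+, f:+; rest ⊤}
  B1:  IN={b:+, f:+; rest ⊤}  OUT={b:+, c:+, f:+; rest ⊤}
  B2:  IN={b:+, c:+, f:+; rest ⊤}  OUT={b:+, c:+, f:-; rest ⊤}
  B3:  IN={b:+, c:+, f:-; rest ⊤}  OUT={b:+, c:+, d:-, f:+; rest ⊤}
  B4:  IN={b:+, c:+, d:-, f:+; rest ⊤}  OUT={b:+, c:+, d:-, e:+, f:+; rest ⊤}
  B5:  IN={b:+, c:+, d:-, e:+, f:+; rest ⊤}  OUT={b:+, c:+, d:+, e:+, f:+; rest ⊤}
  B6:  IN={b:+, c:+, e:+, f:+; rest ⊤}  OUT={b:+, c:+, e:+, f:+; rest ⊤}
  B7:  IN={b:+, c:+, e:+, f:+; rest ⊤}  OUT={a:-, b:+, c:+, e:+; rest ⊤}
  B8:  IN={b:+, c:+, e:+; rest ⊤}  OUT={a:+, b:+, c:+, e:+; rest ⊤}

Merge at B8: IN[B8] = OUT[B4] ⊔ OUT[B7] = {a: ⊤, b: +, c: +, d: ⊤, e: +, f: ⊤}
Applying B8's transfer function to that IN value gives OUT[B8] (row B8 above).

Answer: {a: +, b: +, c: +, d: ⊤, e: +, f: ⊤}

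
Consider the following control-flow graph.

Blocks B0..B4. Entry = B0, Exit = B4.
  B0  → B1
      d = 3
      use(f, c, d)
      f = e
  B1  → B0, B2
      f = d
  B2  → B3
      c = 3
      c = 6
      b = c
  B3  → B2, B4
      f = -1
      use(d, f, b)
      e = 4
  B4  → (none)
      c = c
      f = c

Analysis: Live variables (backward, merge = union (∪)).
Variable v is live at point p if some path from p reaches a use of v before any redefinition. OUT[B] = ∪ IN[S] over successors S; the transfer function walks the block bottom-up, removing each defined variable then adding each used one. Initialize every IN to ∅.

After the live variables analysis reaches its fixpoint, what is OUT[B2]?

Fixpoint table:
  B0:  IN={c, e, f}  OUT={c, d, e}
  B1:  IN={c, d, e}  OUT={c, d, e, f}
  B2:  IN={d}  OUT={b, c, d}
  B3:  IN={b, c, d}  OUT={c, d}
  B4:  IN={c}  OUT={}

Merge at B2: OUT[B2] = IN[B3] = {b, c, d}

Answer: {b, c, d}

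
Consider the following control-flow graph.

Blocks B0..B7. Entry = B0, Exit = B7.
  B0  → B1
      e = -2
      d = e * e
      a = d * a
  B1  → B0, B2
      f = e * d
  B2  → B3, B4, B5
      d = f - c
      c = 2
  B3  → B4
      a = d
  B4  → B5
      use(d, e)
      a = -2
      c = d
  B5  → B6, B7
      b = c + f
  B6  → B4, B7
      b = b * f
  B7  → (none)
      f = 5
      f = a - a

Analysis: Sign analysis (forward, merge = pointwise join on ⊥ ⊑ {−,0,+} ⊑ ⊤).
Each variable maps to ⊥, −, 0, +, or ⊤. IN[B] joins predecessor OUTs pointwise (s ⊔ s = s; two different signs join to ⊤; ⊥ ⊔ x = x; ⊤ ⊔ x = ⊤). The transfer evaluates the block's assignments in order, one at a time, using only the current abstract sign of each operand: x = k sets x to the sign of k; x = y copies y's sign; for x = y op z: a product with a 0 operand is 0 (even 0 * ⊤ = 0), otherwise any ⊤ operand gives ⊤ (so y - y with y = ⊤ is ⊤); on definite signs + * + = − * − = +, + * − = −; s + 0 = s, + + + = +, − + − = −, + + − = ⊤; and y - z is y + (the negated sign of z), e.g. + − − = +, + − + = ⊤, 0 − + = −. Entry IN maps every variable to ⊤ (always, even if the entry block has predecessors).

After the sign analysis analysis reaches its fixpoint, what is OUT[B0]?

Converged values:
  B0: | IN=(all ⊤) | OUT={d:+, e:-; rest ⊤}
  B1: | IN={d:+, e:-; rest ⊤} | OUT={d:+, e:-, f:-; rest ⊤}
  B2: | IN={d:+, e:-, f:-; rest ⊤} | OUT={c:+, e:-, f:-; rest ⊤}
  B3: | IN={c:+, e:-, f:-; rest ⊤} | OUT={c:+, e:-, f:-; rest ⊤}
  B4: | IN={e:-, f:-; rest ⊤} | OUT={a:-, e:-, f:-; rest ⊤}
  B5: | IN={e:-, f:-; rest ⊤} | OUT={e:-, f:-; rest ⊤}
  B6: | IN={e:-, f:-; rest ⊤} | OUT={e:-, f:-; rest ⊤}
  B7: | IN={e:-, f:-; rest ⊤} | OUT={e:-; rest ⊤}

Merge at B0 (entry node, so the boundary value (all ⊤) is joined with the incoming edge(s)): IN[B0] = (all ⊤) ⊔ OUT[B1] = {a: ⊤, b: ⊤, c: ⊤, d: ⊤, e: ⊤, f: ⊤}
Applying B0's transfer function to that IN value gives OUT[B0] (row B0 above).

Answer: {a: ⊤, b: ⊤, c: ⊤, d: +, e: -, f: ⊤}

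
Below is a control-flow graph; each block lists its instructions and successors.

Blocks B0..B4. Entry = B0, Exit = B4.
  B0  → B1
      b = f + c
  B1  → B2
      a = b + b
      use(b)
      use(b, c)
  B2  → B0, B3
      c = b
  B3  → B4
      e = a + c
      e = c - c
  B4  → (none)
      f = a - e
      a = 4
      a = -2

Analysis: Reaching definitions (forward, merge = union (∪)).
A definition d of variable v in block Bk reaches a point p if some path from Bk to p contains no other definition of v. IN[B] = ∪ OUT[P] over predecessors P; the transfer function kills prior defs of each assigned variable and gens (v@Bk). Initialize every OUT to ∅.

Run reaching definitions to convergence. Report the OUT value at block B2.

Answer: {a@B1, b@B0, c@B2}

Trace:
Fixpoint table:
  B0:   IN={a@B1, b@B0, c@B2}   OUT={a@B1, b@B0, c@B2}
  B1:   IN={a@B1, b@B0, c@B2}   OUT={a@B1, b@B0, c@B2}
  B2:   IN={a@B1, b@B0, c@B2}   OUT={a@B1, b@B0, c@B2}
  B3:   IN={a@B1, b@B0, c@B2}   OUT={a@B1, b@B0, c@B2, e@B3}
  B4:   IN={a@B1, b@B0, c@B2, e@B3}   OUT={a@B4, b@B0, c@B2, e@B3, f@B4}

Merge at B2: IN[B2] = OUT[B1] = {a@B1, b@B0, c@B2}
Applying B2's transfer function to that IN value gives OUT[B2] (row B2 above).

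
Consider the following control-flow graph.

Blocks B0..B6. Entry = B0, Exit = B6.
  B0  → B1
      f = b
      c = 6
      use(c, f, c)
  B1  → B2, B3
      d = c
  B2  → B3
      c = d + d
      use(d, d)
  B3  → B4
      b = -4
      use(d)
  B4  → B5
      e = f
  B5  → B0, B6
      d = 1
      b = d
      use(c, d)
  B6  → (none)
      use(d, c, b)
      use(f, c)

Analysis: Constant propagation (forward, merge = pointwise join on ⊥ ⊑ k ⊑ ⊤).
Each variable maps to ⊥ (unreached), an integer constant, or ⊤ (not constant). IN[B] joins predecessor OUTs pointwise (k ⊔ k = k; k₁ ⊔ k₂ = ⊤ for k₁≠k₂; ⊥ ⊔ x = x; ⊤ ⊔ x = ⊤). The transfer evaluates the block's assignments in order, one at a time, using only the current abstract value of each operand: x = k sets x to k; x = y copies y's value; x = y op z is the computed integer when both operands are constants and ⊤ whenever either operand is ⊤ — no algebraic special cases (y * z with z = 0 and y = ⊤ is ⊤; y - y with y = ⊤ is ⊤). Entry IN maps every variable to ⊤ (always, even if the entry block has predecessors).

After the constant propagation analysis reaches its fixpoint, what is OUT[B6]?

Converged values:
  B0:   IN=(all ⊤)   OUT={c:6; rest ⊤}
  B1:   IN={c:6; rest ⊤}   OUT={c:6, d:6; rest ⊤}
  B2:   IN={c:6, d:6; rest ⊤}   OUT={c:12, d:6; rest ⊤}
  B3:   IN={d:6; rest ⊤}   OUT={b:-4, d:6; rest ⊤}
  B4:   IN={b:-4, d:6; rest ⊤}   OUT={b:-4, d:6; rest ⊤}
  B5:   IN={b:-4, d:6; rest ⊤}   OUT={b:1, d:1; rest ⊤}
  B6:   IN={b:1, d:1; rest ⊤}   OUT={b:1, d:1; rest ⊤}

Merge at B6: IN[B6] = OUT[B5] = {a: ⊤, b: 1, c: ⊤, d: 1, e: ⊤, f: ⊤}
Applying B6's transfer function to that IN value gives OUT[B6] (row B6 above).

Answer: {a: ⊤, b: 1, c: ⊤, d: 1, e: ⊤, f: ⊤}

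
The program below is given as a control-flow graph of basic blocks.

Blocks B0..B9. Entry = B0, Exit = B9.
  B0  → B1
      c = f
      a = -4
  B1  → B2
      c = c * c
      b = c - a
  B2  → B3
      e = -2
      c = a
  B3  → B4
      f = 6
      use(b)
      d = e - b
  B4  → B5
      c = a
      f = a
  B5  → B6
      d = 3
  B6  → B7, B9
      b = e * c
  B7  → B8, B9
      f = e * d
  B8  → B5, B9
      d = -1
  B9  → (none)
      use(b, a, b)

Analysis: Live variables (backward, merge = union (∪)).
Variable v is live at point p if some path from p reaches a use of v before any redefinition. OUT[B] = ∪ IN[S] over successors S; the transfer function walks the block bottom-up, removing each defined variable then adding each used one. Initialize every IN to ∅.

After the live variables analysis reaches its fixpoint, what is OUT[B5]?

Answer: {a, c, d, e}

Working:
Per-block solution:
  B0:  IN={f}  OUT={a, c}
  B1:  IN={a, c}  OUT={a, b}
  B2:  IN={a, b}  OUT={a, b, e}
  B3:  IN={a, b, e}  OUT={a, e}
  B4:  IN={a, e}  OUT={a, c, e}
  B5:  IN={a, c, e}  OUT={a, c, d, e}
  B6:  IN={a, c, d, e}  OUT={a, b, c, d, e}
  B7:  IN={a, b, c, d, e}  OUT={a, b, c, e}
  B8:  IN={a, b, c, e}  OUT={a, b, c, e}
  B9:  IN={a, b}  OUT={}

Merge at B5: OUT[B5] = IN[B6] = {a, c, d, e}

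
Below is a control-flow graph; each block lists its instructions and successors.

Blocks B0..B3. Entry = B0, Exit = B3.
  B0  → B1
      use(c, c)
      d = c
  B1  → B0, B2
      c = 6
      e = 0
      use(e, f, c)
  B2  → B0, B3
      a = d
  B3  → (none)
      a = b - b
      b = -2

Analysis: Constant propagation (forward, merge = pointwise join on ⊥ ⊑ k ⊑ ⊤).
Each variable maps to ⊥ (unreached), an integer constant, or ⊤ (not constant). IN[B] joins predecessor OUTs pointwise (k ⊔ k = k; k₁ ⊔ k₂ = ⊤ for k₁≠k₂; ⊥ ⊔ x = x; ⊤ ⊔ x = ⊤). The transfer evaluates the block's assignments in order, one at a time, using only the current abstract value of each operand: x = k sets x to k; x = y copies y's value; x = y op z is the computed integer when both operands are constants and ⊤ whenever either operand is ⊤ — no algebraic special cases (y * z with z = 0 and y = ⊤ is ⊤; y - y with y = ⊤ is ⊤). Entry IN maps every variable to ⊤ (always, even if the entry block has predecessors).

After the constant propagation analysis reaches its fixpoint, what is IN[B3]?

Fixpoint table:
  B0:  IN=(all ⊤)  OUT=(all ⊤)
  B1:  IN=(all ⊤)  OUT={c:6, e:0; rest ⊤}
  B2:  IN={c:6, e:0; rest ⊤}  OUT={c:6, e:0; rest ⊤}
  B3:  IN={c:6, e:0; rest ⊤}  OUT={b:-2, c:6, e:0; rest ⊤}

Merge at B3: IN[B3] = OUT[B2] = {a: ⊤, b: ⊤, c: 6, d: ⊤, e: 0, f: ⊤}

Answer: {a: ⊤, b: ⊤, c: 6, d: ⊤, e: 0, f: ⊤}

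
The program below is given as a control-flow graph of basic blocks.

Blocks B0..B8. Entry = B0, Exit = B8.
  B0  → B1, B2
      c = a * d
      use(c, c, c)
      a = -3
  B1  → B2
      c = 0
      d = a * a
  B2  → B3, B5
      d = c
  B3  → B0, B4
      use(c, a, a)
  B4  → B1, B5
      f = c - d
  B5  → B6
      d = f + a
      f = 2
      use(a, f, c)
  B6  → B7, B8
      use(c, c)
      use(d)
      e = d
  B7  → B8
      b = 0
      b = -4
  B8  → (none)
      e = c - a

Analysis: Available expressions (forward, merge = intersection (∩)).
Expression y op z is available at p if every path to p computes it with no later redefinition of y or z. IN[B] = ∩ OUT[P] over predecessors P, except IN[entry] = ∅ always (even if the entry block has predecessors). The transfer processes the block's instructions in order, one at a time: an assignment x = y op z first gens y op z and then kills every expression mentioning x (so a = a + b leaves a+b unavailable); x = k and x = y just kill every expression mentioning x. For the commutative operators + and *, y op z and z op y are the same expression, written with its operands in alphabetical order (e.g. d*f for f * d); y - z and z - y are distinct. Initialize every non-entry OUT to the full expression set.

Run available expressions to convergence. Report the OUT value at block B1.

Answer: {a*a}

Working:
Converged values:
  B0: | IN={} | OUT={}
  B1: | IN={} | OUT={a*a}
  B2: | IN={} | OUT={}
  B3: | IN={} | OUT={}
  B4: | IN={} | OUT={c-d}
  B5: | IN={} | OUT={}
  B6: | IN={} | OUT={}
  B7: | IN={} | OUT={}
  B8: | IN={} | OUT={c-a}

Merge at B1: IN[B1] = OUT[B0] ∩ OUT[B4] = {}
Applying B1's transfer function to that IN value gives OUT[B1] (row B1 above).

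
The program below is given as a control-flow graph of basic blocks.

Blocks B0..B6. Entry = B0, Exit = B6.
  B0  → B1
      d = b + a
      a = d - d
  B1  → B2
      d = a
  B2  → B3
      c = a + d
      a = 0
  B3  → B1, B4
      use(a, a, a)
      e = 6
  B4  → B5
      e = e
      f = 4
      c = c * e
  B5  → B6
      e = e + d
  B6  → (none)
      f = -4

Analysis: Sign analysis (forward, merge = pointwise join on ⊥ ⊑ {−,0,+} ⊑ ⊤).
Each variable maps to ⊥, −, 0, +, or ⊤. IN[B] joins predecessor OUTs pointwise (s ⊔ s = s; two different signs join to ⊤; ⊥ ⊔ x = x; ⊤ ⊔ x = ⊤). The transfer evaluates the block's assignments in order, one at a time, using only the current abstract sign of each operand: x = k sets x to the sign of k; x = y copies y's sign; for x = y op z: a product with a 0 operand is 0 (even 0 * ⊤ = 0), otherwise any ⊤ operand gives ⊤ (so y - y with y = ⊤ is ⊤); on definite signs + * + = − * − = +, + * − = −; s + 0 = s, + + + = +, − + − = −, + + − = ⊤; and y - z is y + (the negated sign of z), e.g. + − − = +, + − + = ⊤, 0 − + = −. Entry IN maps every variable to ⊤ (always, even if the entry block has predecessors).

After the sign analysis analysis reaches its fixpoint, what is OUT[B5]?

Per-block solution:
  B0:   IN=(all ⊤)   OUT=(all ⊤)
  B1:   IN=(all ⊤)   OUT=(all ⊤)
  B2:   IN=(all ⊤)   OUT={a:0; rest ⊤}
  B3:   IN={a:0; rest ⊤}   OUT={a:0, e:+; rest ⊤}
  B4:   IN={a:0, e:+; rest ⊤}   OUT={a:0, e:+, f:+; rest ⊤}
  B5:   IN={a:0, e:+, f:+; rest ⊤}   OUT={a:0, f:+; rest ⊤}
  B6:   IN={a:0, f:+; rest ⊤}   OUT={a:0, f:-; rest ⊤}

Merge at B5: IN[B5] = OUT[B4] = {a: 0, b: ⊤, c: ⊤, d: ⊤, e: +, f: +}
Applying B5's transfer function to that IN value gives OUT[B5] (row B5 above).

Answer: {a: 0, b: ⊤, c: ⊤, d: ⊤, e: ⊤, f: +}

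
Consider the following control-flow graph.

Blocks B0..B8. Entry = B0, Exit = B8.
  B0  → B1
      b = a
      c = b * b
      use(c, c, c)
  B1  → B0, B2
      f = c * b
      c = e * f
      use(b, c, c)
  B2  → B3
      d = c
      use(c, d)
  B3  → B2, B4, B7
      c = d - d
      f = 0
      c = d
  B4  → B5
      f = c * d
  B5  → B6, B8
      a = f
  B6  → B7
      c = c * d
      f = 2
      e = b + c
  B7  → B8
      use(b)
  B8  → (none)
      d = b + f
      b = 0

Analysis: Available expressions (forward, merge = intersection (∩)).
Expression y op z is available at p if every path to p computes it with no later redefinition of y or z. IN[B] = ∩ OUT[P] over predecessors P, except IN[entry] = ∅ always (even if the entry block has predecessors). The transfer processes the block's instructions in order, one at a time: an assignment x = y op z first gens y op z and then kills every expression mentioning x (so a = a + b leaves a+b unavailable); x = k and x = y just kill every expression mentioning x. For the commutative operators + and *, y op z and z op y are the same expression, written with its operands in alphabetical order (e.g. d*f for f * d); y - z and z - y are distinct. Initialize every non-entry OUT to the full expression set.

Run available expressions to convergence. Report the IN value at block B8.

Answer: {b*b, d-d}

Working:
Converged values:
  B0:  IN={}  OUT={b*b}
  B1:  IN={b*b}  OUT={b*b, e*f}
  B2:  IN={b*b}  OUT={b*b}
  B3:  IN={b*b}  OUT={b*b, d-d}
  B4:  IN={b*b, d-d}  OUT={b*b, c*d, d-d}
  B5:  IN={b*b, c*d, d-d}  OUT={b*b, c*d, d-d}
  B6:  IN={b*b, c*d, d-d}  OUT={b*b, b+c, d-d}
  B7:  IN={b*b, d-d}  OUT={b*b, d-d}
  B8:  IN={b*b, d-d}  OUT={}

Merge at B8: IN[B8] = OUT[B5] ∩ OUT[B7] = {b*b, d-d}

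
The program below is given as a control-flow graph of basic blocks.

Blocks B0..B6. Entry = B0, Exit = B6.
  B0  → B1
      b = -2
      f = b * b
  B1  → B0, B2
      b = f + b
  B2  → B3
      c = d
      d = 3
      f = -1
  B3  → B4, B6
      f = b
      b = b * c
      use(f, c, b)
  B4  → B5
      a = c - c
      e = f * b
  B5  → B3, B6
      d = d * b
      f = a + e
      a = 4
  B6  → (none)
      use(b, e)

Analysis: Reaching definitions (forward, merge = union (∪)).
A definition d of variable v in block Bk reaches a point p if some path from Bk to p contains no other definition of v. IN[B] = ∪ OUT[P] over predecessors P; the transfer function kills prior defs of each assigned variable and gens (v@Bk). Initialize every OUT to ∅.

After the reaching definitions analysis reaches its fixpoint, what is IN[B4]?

Per-block solution:
  B0: | IN={b@B1, f@B0} | OUT={b@B0, f@B0}
  B1: | IN={b@B0, f@B0} | OUT={b@B1, f@B0}
  B2: | IN={b@B1, f@B0} | OUT={b@B1, c@B2, d@B2, f@B2}
  B3: | IN={a@B5, b@B1, b@B3, c@B2, d@B2, d@B5, e@B4, f@B2, f@B5} | OUT={a@B5, b@B3, c@B2, d@B2, d@B5, e@B4, f@B3}
  B4: | IN={a@B5, b@B3, c@B2, d@B2, d@B5, e@B4, f@B3} | OUT={a@B4, b@B3, c@B2, d@B2, d@B5, e@B4, f@B3}
  B5: | IN={a@B4, b@B3, c@B2, d@B2, d@B5, e@B4, f@B3} | OUT={a@B5, b@B3, c@B2, d@B5, e@B4, f@B5}
  B6: | IN={a@B5, b@B3, c@B2, d@B2, d@B5, e@B4, f@B3, f@B5} | OUT={a@B5, b@B3, c@B2, d@B2, d@B5, e@B4, f@B3, f@B5}

Merge at B4: IN[B4] = OUT[B3] = {a@B5, b@B3, c@B2, d@B2, d@B5, e@B4, f@B3}

Answer: {a@B5, b@B3, c@B2, d@B2, d@B5, e@B4, f@B3}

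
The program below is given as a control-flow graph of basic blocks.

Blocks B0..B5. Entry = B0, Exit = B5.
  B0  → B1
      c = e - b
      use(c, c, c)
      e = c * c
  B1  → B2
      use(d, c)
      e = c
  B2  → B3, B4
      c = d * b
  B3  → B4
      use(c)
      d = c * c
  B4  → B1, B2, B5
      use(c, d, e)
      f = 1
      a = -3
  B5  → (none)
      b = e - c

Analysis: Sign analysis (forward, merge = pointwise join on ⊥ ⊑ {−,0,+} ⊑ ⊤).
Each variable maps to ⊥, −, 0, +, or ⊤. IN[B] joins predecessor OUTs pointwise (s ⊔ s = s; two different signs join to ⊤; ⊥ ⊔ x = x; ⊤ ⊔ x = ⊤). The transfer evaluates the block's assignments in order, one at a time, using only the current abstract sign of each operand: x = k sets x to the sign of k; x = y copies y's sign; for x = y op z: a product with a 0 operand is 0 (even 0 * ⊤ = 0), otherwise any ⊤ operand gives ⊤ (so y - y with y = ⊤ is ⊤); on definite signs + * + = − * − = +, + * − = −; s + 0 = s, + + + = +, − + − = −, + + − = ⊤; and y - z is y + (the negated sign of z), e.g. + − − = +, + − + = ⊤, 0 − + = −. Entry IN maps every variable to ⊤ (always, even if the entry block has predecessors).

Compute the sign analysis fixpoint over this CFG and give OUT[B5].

Per-block solution:
  B0:  IN=(all ⊤)  OUT=(all ⊤)
  B1:  IN=(all ⊤)  OUT=(all ⊤)
  B2:  IN=(all ⊤)  OUT=(all ⊤)
  B3:  IN=(all ⊤)  OUT=(all ⊤)
  B4:  IN=(all ⊤)  OUT={a:-, f:+; rest ⊤}
  B5:  IN={a:-, f:+; rest ⊤}  OUT={a:-, f:+; rest ⊤}

Merge at B5: IN[B5] = OUT[B4] = {a: -, b: ⊤, c: ⊤, d: ⊤, e: ⊤, f: +}
Applying B5's transfer function to that IN value gives OUT[B5] (row B5 above).

Answer: {a: -, b: ⊤, c: ⊤, d: ⊤, e: ⊤, f: +}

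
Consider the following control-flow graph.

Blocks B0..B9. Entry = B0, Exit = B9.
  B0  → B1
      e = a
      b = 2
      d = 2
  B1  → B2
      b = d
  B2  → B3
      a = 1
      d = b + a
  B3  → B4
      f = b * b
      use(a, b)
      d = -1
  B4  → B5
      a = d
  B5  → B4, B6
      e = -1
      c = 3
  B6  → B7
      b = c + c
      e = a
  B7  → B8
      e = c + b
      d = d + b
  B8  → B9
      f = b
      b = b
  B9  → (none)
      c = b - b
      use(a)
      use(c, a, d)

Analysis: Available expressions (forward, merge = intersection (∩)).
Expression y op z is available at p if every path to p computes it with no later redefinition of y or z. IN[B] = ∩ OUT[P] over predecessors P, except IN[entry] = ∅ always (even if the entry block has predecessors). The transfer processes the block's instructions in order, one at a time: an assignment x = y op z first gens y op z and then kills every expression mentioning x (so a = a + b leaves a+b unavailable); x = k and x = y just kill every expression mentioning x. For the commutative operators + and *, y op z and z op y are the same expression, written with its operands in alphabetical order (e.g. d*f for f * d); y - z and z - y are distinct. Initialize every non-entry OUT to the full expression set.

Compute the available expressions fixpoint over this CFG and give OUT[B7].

Fixpoint table:
  B0: | IN={} | OUT={}
  B1: | IN={} | OUT={}
  B2: | IN={} | OUT={a+b}
  B3: | IN={a+b} | OUT={a+b, b*b}
  B4: | IN={b*b} | OUT={b*b}
  B5: | IN={b*b} | OUT={b*b}
  B6: | IN={b*b} | OUT={c+c}
  B7: | IN={c+c} | OUT={b+c, c+c}
  B8: | IN={b+c, c+c} | OUT={c+c}
  B9: | IN={c+c} | OUT={b-b}

Merge at B7: IN[B7] = OUT[B6] = {c+c}
Applying B7's transfer function to that IN value gives OUT[B7] (row B7 above).

Answer: {b+c, c+c}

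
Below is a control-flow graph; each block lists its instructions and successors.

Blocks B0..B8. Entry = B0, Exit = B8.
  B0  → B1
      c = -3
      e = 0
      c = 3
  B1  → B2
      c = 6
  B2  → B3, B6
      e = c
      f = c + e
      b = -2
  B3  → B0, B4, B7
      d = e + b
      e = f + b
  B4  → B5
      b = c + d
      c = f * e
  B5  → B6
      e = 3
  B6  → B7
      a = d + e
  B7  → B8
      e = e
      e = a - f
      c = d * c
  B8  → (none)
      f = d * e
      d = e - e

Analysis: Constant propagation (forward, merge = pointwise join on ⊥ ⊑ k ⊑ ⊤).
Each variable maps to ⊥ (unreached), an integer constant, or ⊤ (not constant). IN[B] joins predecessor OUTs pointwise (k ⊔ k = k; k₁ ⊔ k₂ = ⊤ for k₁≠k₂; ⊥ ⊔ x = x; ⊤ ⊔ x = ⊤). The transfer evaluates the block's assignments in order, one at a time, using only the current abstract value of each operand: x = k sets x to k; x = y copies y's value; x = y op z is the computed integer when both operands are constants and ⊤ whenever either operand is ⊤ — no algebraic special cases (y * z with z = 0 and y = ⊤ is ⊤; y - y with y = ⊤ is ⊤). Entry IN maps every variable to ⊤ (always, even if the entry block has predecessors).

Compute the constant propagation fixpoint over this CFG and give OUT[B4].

Converged values:
  B0:   IN=(all ⊤)   OUT={c:3, e:0; rest ⊤}
  B1:   IN={c:3, e:0; rest ⊤}   OUT={c:6, e:0; rest ⊤}
  B2:   IN={c:6, e:0; rest ⊤}   OUT={b:-2, c:6, e:6, f:12; rest ⊤}
  B3:   IN={b:-2, c:6, e:6, f:12; rest ⊤}   OUT={b:-2, c:6, d:4, e:10, f:12; rest ⊤}
  B4:   IN={b:-2, c:6, d:4, e:10, f:12; rest ⊤}   OUT={b:10, c:120, d:4, e:10, f:12; rest ⊤}
  B5:   IN={b:10, c:120, d:4, e:10, f:12; rest ⊤}   OUT={b:10, c:120, d:4, e:3, f:12; rest ⊤}
  B6:   IN={f:12; rest ⊤}   OUT={f:12; rest ⊤}
  B7:   IN={f:12; rest ⊤}   OUT={f:12; rest ⊤}
  B8:   IN={f:12; rest ⊤}   OUT=(all ⊤)

Merge at B4: IN[B4] = OUT[B3] = {a: ⊤, b: -2, c: 6, d: 4, e: 10, f: 12}
Applying B4's transfer function to that IN value gives OUT[B4] (row B4 above).

Answer: {a: ⊤, b: 10, c: 120, d: 4, e: 10, f: 12}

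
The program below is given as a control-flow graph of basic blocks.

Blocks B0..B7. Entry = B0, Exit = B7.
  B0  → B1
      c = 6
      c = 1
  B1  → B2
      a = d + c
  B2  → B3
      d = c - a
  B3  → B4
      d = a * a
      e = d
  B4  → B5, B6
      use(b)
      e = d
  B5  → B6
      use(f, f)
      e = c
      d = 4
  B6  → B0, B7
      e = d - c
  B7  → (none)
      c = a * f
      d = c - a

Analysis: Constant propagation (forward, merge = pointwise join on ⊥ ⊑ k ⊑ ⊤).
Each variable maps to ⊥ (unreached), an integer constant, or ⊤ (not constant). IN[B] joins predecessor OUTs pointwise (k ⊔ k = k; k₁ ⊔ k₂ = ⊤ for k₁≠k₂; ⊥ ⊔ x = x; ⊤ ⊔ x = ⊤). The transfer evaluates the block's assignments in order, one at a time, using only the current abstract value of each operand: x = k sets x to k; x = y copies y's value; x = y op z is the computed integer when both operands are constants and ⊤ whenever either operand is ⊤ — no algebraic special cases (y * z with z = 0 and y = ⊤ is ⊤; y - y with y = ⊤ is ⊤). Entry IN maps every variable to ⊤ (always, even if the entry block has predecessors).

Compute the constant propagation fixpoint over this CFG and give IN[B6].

Per-block solution:
  B0: | IN=(all ⊤) | OUT={c:1; rest ⊤}
  B1: | IN={c:1; rest ⊤} | OUT={c:1; rest ⊤}
  B2: | IN={c:1; rest ⊤} | OUT={c:1; rest ⊤}
  B3: | IN={c:1; rest ⊤} | OUT={c:1; rest ⊤}
  B4: | IN={c:1; rest ⊤} | OUT={c:1; rest ⊤}
  B5: | IN={c:1; rest ⊤} | OUT={c:1, d:4, e:1; rest ⊤}
  B6: | IN={c:1; rest ⊤} | OUT={c:1; rest ⊤}
  B7: | IN={c:1; rest ⊤} | OUT=(all ⊤)

Merge at B6: IN[B6] = OUT[B4] ⊔ OUT[B5] = {a: ⊤, b: ⊤, c: 1, d: ⊤, e: ⊤, f: ⊤}

Answer: {a: ⊤, b: ⊤, c: 1, d: ⊤, e: ⊤, f: ⊤}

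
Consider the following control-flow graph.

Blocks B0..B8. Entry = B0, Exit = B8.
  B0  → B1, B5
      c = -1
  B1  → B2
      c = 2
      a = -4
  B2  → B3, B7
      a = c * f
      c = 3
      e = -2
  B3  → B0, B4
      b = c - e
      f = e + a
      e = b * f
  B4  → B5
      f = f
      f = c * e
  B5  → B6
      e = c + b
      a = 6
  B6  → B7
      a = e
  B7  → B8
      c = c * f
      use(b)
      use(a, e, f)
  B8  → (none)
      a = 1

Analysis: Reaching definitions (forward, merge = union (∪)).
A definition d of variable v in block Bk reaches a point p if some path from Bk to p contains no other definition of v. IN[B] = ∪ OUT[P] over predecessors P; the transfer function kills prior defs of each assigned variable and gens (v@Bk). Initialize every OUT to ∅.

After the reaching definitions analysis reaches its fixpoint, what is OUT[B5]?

Converged values:
  B0:  IN={a@B2, b@B3, c@B2, e@B3, f@B3}  OUT={a@B2, b@B3, c@B0, e@B3, f@B3}
  B1:  IN={a@B2, b@B3, c@B0, e@B3, f@B3}  OUT={a@B1, b@B3, c@B1, e@B3, f@B3}
  B2:  IN={a@B1, b@B3, c@B1, e@B3, f@B3}  OUT={a@B2, b@B3, c@B2, e@B2, f@B3}
  B3:  IN={a@B2, b@B3, c@B2, e@B2, f@B3}  OUT={a@B2, b@B3, c@B2, e@B3, f@B3}
  B4:  IN={a@B2, b@B3, c@B2, e@B3, f@B3}  OUT={a@B2, b@B3, c@B2, e@B3, f@B4}
  B5:  IN={a@B2, b@B3, c@B0, c@B2, e@B3, f@B3, f@B4}  OUT={a@B5, b@B3, c@B0, c@B2, e@B5, f@B3, f@B4}
  B6:  IN={a@B5, b@B3, c@B0, c@B2, e@B5, f@B3, f@B4}  OUT={a@B6, b@B3, c@B0, c@B2, e@B5, f@B3, f@B4}
  B7:  IN={a@B2, a@B6, b@B3, c@B0, c@B2, e@B2, e@B5, f@B3, f@B4}  OUT={a@B2, a@B6, b@B3, c@B7, e@B2, e@B5, f@B3, f@B4}
  B8:  IN={a@B2, a@B6, b@B3, c@B7, e@B2, e@B5, f@B3, f@B4}  OUT={a@B8, b@B3, c@B7, e@B2, e@B5, f@B3, f@B4}

Merge at B5: IN[B5] = OUT[B0] ⊔ OUT[B4] = {a@B2, b@B3, c@B0, c@B2, e@B3, f@B3, f@B4}
Applying B5's transfer function to that IN value gives OUT[B5] (row B5 above).

Answer: {a@B5, b@B3, c@B0, c@B2, e@B5, f@B3, f@B4}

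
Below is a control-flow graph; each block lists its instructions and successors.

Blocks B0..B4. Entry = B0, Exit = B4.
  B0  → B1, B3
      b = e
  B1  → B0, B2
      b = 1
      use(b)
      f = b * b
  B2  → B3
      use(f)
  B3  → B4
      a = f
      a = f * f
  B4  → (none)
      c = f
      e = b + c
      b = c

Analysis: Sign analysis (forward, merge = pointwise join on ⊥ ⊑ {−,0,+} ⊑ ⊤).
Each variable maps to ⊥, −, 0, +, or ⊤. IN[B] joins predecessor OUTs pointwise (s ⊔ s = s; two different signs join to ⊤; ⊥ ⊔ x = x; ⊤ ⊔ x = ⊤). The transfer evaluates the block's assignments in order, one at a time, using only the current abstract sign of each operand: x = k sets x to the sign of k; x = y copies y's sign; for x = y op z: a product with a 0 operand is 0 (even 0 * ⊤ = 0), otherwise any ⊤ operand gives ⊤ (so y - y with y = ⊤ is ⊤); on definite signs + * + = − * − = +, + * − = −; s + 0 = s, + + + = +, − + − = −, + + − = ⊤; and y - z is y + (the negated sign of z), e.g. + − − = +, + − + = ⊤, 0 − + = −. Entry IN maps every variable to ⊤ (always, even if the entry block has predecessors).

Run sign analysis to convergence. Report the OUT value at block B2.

Fixpoint table:
  B0:   IN=(all ⊤)   OUT=(all ⊤)
  B1:   IN=(all ⊤)   OUT={b:+, f:+; rest ⊤}
  B2:   IN={b:+, f:+; rest ⊤}   OUT={b:+, f:+; rest ⊤}
  B3:   IN=(all ⊤)   OUT=(all ⊤)
  B4:   IN=(all ⊤)   OUT=(all ⊤)

Merge at B2: IN[B2] = OUT[B1] = {a: ⊤, b: +, c: ⊤, d: ⊤, e: ⊤, f: +}
Applying B2's transfer function to that IN value gives OUT[B2] (row B2 above).

Answer: {a: ⊤, b: +, c: ⊤, d: ⊤, e: ⊤, f: +}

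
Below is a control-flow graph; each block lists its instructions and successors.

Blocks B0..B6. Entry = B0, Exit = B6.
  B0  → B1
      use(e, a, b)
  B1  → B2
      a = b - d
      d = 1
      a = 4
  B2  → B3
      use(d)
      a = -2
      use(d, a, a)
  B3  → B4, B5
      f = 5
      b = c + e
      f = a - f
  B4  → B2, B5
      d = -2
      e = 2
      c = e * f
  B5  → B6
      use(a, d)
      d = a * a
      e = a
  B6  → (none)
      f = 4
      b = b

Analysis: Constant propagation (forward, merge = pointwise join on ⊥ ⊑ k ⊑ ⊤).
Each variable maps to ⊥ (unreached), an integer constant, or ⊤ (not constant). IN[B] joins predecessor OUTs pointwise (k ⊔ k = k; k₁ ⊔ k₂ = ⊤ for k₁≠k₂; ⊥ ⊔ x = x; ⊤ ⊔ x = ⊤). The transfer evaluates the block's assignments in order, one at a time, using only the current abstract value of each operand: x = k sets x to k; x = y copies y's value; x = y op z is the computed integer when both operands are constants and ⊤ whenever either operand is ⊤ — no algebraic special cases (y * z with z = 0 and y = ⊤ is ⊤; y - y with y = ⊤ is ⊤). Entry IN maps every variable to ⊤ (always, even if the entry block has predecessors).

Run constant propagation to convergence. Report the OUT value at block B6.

Per-block solution:
  B0: | IN=(all ⊤) | OUT=(all ⊤)
  B1: | IN=(all ⊤) | OUT={a:4, d:1; rest ⊤}
  B2: | IN=(all ⊤) | OUT={a:-2; rest ⊤}
  B3: | IN={a:-2; rest ⊤} | OUT={a:-2, f:-7; rest ⊤}
  B4: | IN={a:-2, f:-7; rest ⊤} | OUT={a:-2, c:-14, d:-2, e:2, f:-7; rest ⊤}
  B5: | IN={a:-2, f:-7; rest ⊤} | OUT={a:-2, d:4, e:-2, f:-7; rest ⊤}
  B6: | IN={a:-2, d:4, e:-2, f:-7; rest ⊤} | OUT={a:-2, d:4, e:-2, f:4; rest ⊤}

Merge at B6: IN[B6] = OUT[B5] = {a: -2, b: ⊤, c: ⊤, d: 4, e: -2, f: -7}
Applying B6's transfer function to that IN value gives OUT[B6] (row B6 above).

Answer: {a: -2, b: ⊤, c: ⊤, d: 4, e: -2, f: 4}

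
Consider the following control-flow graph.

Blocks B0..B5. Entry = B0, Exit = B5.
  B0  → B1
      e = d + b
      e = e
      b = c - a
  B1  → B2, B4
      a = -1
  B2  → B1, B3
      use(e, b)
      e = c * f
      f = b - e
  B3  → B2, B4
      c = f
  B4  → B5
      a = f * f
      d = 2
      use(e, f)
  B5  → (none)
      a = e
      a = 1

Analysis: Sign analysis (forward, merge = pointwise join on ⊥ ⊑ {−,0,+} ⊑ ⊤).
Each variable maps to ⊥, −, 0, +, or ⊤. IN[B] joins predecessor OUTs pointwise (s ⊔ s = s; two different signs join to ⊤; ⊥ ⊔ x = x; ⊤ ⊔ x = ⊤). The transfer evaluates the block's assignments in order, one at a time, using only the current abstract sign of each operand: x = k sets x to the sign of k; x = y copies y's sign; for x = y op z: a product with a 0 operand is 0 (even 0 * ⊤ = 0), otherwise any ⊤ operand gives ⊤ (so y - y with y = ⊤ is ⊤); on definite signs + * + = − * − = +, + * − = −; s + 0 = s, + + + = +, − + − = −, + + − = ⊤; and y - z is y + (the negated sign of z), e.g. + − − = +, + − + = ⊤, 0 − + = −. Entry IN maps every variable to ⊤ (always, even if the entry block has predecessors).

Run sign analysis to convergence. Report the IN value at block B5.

Answer: {a: ⊤, b: ⊤, c: ⊤, d: +, e: ⊤, f: ⊤}

Trace:
Per-block solution:
  B0:  IN=(all ⊤)  OUT=(all ⊤)
  B1:  IN=(all ⊤)  OUT={a:-; rest ⊤}
  B2:  IN={a:-; rest ⊤}  OUT={a:-; rest ⊤}
  B3:  IN={a:-; rest ⊤}  OUT={a:-; rest ⊤}
  B4:  IN={a:-; rest ⊤}  OUT={d:+; rest ⊤}
  B5:  IN={d:+; rest ⊤}  OUT={a:+, d:+; rest ⊤}

Merge at B5: IN[B5] = OUT[B4] = {a: ⊤, b: ⊤, c: ⊤, d: +, e: ⊤, f: ⊤}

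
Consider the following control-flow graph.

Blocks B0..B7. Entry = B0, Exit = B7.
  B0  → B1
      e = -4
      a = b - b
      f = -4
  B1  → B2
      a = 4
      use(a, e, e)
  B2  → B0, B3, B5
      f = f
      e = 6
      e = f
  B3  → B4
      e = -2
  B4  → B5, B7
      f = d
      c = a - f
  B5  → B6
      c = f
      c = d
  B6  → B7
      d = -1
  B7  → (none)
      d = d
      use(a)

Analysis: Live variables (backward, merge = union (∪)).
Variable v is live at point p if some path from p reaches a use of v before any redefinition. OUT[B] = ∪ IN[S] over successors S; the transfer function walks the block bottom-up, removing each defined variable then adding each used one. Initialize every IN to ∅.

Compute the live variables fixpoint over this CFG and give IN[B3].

Answer: {a, d}

Trace:
Per-block solution:
  B0:  IN={b, d}  OUT={b, d, e, f}
  B1:  IN={b, d, e, f}  OUT={a, b, d, f}
  B2:  IN={a, b, d, f}  OUT={a, b, d, f}
  B3:  IN={a, d}  OUT={a, d}
  B4:  IN={a, d}  OUT={a, d, f}
  B5:  IN={a, d, f}  OUT={a}
  B6:  IN={a}  OUT={a, d}
  B7:  IN={a, d}  OUT={}

Merge at B3: OUT[B3] = IN[B4] = {a, d}
Applying B3's transfer function to that OUT value gives IN[B3] (row B3 above).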